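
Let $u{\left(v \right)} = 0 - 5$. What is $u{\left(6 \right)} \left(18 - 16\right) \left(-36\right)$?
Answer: $360$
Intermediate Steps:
$u{\left(v \right)} = -5$ ($u{\left(v \right)} = 0 - 5 = -5$)
$u{\left(6 \right)} \left(18 - 16\right) \left(-36\right) = - 5 \left(18 - 16\right) \left(-36\right) = \left(-5\right) 2 \left(-36\right) = \left(-10\right) \left(-36\right) = 360$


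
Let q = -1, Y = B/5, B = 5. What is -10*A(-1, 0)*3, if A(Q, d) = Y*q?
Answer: 30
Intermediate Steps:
Y = 1 (Y = 5/5 = 5*(1/5) = 1)
A(Q, d) = -1 (A(Q, d) = 1*(-1) = -1)
-10*A(-1, 0)*3 = -10*(-1)*3 = 10*3 = 30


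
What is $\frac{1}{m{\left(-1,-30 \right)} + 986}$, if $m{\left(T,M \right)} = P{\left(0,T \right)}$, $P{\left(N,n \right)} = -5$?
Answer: $\frac{1}{981} \approx 0.0010194$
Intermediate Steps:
$m{\left(T,M \right)} = -5$
$\frac{1}{m{\left(-1,-30 \right)} + 986} = \frac{1}{-5 + 986} = \frac{1}{981}$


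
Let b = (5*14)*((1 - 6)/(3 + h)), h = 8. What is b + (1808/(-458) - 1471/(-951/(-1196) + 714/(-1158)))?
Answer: -859034966358/103830661 ≈ -8273.4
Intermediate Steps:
b = -350/11 (b = (5*14)*((1 - 6)/(3 + 8)) = 70*(-5/11) = -350/11 ≈ -31.818)
b + (1808/(-458) - 1471/(-951/(-1196) + 714/(-1158))) = -350/11 + (1808/(-458) - 1471/(-951/(-1196) + 714/(-1158))) = -350/11 + (1808*(-1/458) - 1471/(-951*(-1/1196) + 714*(-1/1158))) = -350/11 + (-904/229 - 1471/(951/1196 - 119/193)) = -350/11 + (-904/229 - 1471/41219/230828) = -350/11 + (-904/229 - 1471*230828/41219) = -350/11 + (-904/229 - 339547988/41219) = -350/11 - 77793751228/9439151 = -859034966358/103830661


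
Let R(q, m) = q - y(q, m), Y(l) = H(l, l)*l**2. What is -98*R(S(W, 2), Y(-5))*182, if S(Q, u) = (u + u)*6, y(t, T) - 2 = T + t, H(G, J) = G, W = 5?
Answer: -2193828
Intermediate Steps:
y(t, T) = 2 + T + t (y(t, T) = 2 + (T + t) = 2 + T + t)
S(Q, u) = 12*u (S(Q, u) = (2*u)*6 = 12*u)
Y(l) = l**3 (Y(l) = l*l**2 = l**3)
R(q, m) = -2 - m (R(q, m) = q - (2 + m + q) = q + (-2 - m - q) = -2 - m)
-98*R(S(W, 2), Y(-5))*182 = -98*(-2 - 1*(-5)**3)*182 = -98*(-2 - 1*(-125))*182 = -98*(-2 + 125)*182 = -98*123*182 = -12054*182 = -2193828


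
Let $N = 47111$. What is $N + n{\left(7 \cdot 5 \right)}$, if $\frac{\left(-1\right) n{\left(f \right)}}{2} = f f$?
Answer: $44661$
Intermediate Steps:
$n{\left(f \right)} = - 2 f^{2}$ ($n{\left(f \right)} = - 2 f f = - 2 f^{2}$)
$N + n{\left(7 \cdot 5 \right)} = 47111 - 2 \left(7 \cdot 5\right)^{2} = 47111 - 2 \cdot 35^{2} = 47111 - 2450 = 44661$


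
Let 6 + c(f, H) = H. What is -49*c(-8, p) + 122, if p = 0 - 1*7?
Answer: 759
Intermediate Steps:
p = -7 (p = 0 - 7 = -7)
c(f, H) = -6 + H
-49*c(-8, p) + 122 = -49*(-6 - 7) + 122 = -49*(-13) + 122 = 637 + 122 = 759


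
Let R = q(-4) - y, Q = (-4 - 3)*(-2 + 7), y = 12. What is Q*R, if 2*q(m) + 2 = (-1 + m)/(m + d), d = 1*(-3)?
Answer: 885/2 ≈ 442.50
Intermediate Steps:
d = -3
q(m) = -1 + (-1 + m)/(2*(-3 + m)) (q(m) = -1 + ((-1 + m)/(m - 3))/2 = -1 + ((-1 + m)/(-3 + m))/2 = -1 + (-1 + m)/(2*(-3 + m)))
Q = -35 (Q = -7*5 = -35)
R = -177/14 (R = (5 - 1*(-4))/(2*(-3 - 4)) - 1*12 = (1/2)*(5 + 4)/(-7) - 12 = (1/2)*(-1/7)*9 - 12 = -9/14 - 12 = -177/14 ≈ -12.643)
Q*R = -35*(-177/14) = 885/2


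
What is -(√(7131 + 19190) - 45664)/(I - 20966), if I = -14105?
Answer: -45664/35071 + √26321/35071 ≈ -1.2974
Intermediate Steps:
-(√(7131 + 19190) - 45664)/(I - 20966) = -(√(7131 + 19190) - 45664)/(-14105 - 20966) = -(√26321 - 45664)/(-35071) = -(-45664 + √26321)*(-1)/35071 = -(45664/35071 - √26321/35071) = -45664/35071 + √26321/35071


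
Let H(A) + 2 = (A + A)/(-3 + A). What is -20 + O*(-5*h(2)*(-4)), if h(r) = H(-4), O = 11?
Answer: -1460/7 ≈ -208.57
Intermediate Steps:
H(A) = -2 + 2*A/(-3 + A) (H(A) = -2 + (A + A)/(-3 + A) = -2 + (2*A)/(-3 + A) = -2 + 2*A/(-3 + A))
h(r) = -6/7 (h(r) = 6/(-3 - 4) = 6/(-7) = 6*(-1/7) = -6/7)
-20 + O*(-5*h(2)*(-4)) = -20 + 11*(-5*(-6/7)*(-4)) = -20 + 11*((30/7)*(-4)) = -20 + 11*(-120/7) = -20 - 1320/7 = -1460/7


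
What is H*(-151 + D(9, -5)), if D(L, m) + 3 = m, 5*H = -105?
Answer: 3339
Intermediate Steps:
H = -21 (H = (1/5)*(-105) = -21)
D(L, m) = -3 + m
H*(-151 + D(9, -5)) = -21*(-151 + (-3 - 5)) = -21*(-151 - 8) = -21*(-159) = 3339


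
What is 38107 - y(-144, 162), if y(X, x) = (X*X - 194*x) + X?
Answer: 48943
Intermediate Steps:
y(X, x) = X + X² - 194*x (y(X, x) = (X² - 194*x) + X = X + X² - 194*x)
38107 - y(-144, 162) = 38107 - (-144 + (-144)² - 194*162) = 38107 - (-144 + 20736 - 31428) = 38107 - 1*(-10836) = 38107 + 10836 = 48943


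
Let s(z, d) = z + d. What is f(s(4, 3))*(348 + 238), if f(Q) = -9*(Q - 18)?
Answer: 58014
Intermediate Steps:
s(z, d) = d + z
f(Q) = 162 - 9*Q (f(Q) = -9*(-18 + Q) = 162 - 9*Q)
f(s(4, 3))*(348 + 238) = (162 - 9*(3 + 4))*(348 + 238) = (162 - 9*7)*586 = (162 - 63)*586 = 99*586 = 58014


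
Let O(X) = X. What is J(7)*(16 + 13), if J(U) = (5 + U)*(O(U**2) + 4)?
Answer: 18444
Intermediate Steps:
J(U) = (4 + U**2)*(5 + U) (J(U) = (5 + U)*(U**2 + 4) = (5 + U)*(4 + U**2) = (4 + U**2)*(5 + U))
J(7)*(16 + 13) = (20 + 7**3 + 4*7 + 5*7**2)*(16 + 13) = (20 + 343 + 28 + 5*49)*29 = (20 + 343 + 28 + 245)*29 = 636*29 = 18444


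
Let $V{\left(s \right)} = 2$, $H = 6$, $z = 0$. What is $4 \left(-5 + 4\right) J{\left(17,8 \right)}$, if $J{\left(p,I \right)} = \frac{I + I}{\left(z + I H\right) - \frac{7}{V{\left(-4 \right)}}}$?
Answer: $- \frac{128}{89} \approx -1.4382$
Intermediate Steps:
$J{\left(p,I \right)} = \frac{2 I}{- \frac{7}{2} + 6 I}$ ($J{\left(p,I \right)} = \frac{I + I}{\left(0 + I 6\right) - \frac{7}{2}} = \frac{2 I}{\left(0 + 6 I\right) - \frac{7}{2}} = \frac{2 I}{6 I - \frac{7}{2}} = \frac{2 I}{- \frac{7}{2} + 6 I}$)
$4 \left(-5 + 4\right) J{\left(17,8 \right)} = 4 \left(-5 + 4\right) 4 \cdot 8 \frac{1}{-7 + 12 \cdot 8} = 4 \left(-1\right) 4 \cdot 8 \frac{1}{-7 + 96} = - 4 \cdot 4 \cdot 8 \cdot \frac{1}{89} = \left(-4\right) \frac{32}{89} = - \frac{128}{89}$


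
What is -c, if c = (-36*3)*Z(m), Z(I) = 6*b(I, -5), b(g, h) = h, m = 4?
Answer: -3240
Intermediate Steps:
Z(I) = -30 (Z(I) = 6*(-5) = -30)
c = 3240 (c = -36*3*(-30) = -108*(-30) = 3240)
-c = -1*3240 = -3240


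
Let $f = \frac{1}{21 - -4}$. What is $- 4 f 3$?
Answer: $- \frac{12}{25} \approx -0.48$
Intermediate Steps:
$f = \frac{1}{25}$ ($f = \frac{1}{21 + 4} = \frac{1}{25} \approx 0.04$)
$- 4 f 3 = \left(-4\right) \frac{1}{25} \cdot 3 = \left(- \frac{4}{25}\right) 3 = - \frac{12}{25}$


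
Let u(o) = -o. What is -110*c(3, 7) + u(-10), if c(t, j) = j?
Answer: -760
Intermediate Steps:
-110*c(3, 7) + u(-10) = -110*7 - 1*(-10) = -770 + 10 = -760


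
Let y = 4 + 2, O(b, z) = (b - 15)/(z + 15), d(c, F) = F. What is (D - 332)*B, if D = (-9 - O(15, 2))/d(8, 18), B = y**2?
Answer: -11970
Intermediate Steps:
O(b, z) = (-15 + b)/(15 + z)
y = 6
B = 36 (B = 6**2 = 36)
D = -1/2 (D = (-9 - (-15 + 15)/(15 + 2))/18 = (-9 - 0/17)*(1/18) = (-9 - 1*0)*(1/18) = (-9 + 0)*(1/18) = -9*1/18 = -1/2 ≈ -0.50000)
(D - 332)*B = (-1/2 - 332)*36 = -665/2*36 = -11970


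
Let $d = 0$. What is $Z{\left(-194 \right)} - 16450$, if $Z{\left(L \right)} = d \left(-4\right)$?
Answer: $-16450$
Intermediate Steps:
$Z{\left(L \right)} = 0$ ($Z{\left(L \right)} = 0 \left(-4\right) = 0$)
$Z{\left(-194 \right)} - 16450 = 0 - 16450 = -16450$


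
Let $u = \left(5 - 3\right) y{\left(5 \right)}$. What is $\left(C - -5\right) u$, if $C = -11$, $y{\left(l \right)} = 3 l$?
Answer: $-180$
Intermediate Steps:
$u = 30$ ($u = \left(5 - 3\right) 3 \cdot 5 = 2 \cdot 15 = 30$)
$\left(C - -5\right) u = \left(-11 - -5\right) 30 = \left(-11 + 5\right) 30 = \left(-6\right) 30 = -180$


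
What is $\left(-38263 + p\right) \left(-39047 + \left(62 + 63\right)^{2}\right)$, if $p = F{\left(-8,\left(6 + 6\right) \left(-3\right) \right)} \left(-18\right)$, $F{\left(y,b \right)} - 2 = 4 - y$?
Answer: $902098330$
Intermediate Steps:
$F{\left(y,b \right)} = 6 - y$ ($F{\left(y,b \right)} = 2 - \left(-4 + y\right) = 6 - y$)
$p = -252$ ($p = \left(6 - -8\right) \left(-18\right) = \left(6 + 8\right) \left(-18\right) = 14 \left(-18\right) = -252$)
$\left(-38263 + p\right) \left(-39047 + \left(62 + 63\right)^{2}\right) = \left(-38263 - 252\right) \left(-39047 + \left(62 + 63\right)^{2}\right) = - 38515 \left(-39047 + 125^{2}\right) = - 38515 \left(-39047 + 15625\right) = \left(-38515\right) \left(-23422\right) = 902098330$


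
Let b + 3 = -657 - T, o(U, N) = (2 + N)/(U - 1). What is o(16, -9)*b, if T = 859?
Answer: 10633/15 ≈ 708.87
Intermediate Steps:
o(U, N) = (2 + N)/(-1 + U)
b = -1519 (b = -3 + (-657 - 1*859) = -3 + (-657 - 859) = -3 - 1516 = -1519)
o(16, -9)*b = ((2 - 9)/(-1 + 16))*(-1519) = (-7/15)*(-1519) = ((1/15)*(-7))*(-1519) = -7/15*(-1519) = 10633/15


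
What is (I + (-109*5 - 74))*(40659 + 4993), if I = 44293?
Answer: 1993805448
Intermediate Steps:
(I + (-109*5 - 74))*(40659 + 4993) = (44293 + (-109*5 - 74))*(40659 + 4993) = (44293 + (-545 - 74))*45652 = (44293 - 619)*45652 = 43674*45652 = 1993805448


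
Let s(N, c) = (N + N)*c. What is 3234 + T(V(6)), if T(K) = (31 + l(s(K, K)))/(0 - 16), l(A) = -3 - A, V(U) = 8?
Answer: 12961/4 ≈ 3240.3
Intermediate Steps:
s(N, c) = 2*N*c (s(N, c) = (2*N)*c = 2*N*c)
T(K) = -7/4 + K²/8 (T(K) = (31 + (-3 - 2*K*K))/(0 - 16) = (31 + (-3 - 2*K²))/(-16) = (31 + (-3 - 2*K²))*(-1/16) = (28 - 2*K²)*(-1/16) = -7/4 + K²/8)
3234 + T(V(6)) = 3234 + (-7/4 + (⅛)*8²) = 3234 + (-7/4 + (⅛)*64) = 3234 + (-7/4 + 8) = 3234 + 25/4 = 12961/4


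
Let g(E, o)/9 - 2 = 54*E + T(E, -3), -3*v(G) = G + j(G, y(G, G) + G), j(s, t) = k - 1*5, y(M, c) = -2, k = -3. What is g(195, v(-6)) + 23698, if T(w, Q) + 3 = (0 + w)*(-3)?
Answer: 113194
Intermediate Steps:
T(w, Q) = -3 - 3*w (T(w, Q) = -3 + (0 + w)*(-3) = -3 + w*(-3) = -3 - 3*w)
j(s, t) = -8 (j(s, t) = -3 - 1*5 = -3 - 5 = -8)
v(G) = 8/3 - G/3 (v(G) = -(G - 8)/3 = -(-8 + G)/3 = 8/3 - G/3)
g(E, o) = -9 + 459*E (g(E, o) = 18 + 9*(54*E + (-3 - 3*E)) = 18 + 9*(-3 + 51*E) = 18 + (-27 + 459*E) = -9 + 459*E)
g(195, v(-6)) + 23698 = (-9 + 459*195) + 23698 = (-9 + 89505) + 23698 = 89496 + 23698 = 113194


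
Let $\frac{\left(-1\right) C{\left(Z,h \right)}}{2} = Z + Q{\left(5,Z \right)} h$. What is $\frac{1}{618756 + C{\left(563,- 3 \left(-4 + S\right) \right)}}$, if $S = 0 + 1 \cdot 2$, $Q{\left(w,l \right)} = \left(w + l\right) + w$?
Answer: $\frac{1}{610754} \approx 1.6373 \cdot 10^{-6}$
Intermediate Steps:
$Q{\left(w,l \right)} = l + 2 w$ ($Q{\left(w,l \right)} = \left(l + w\right) + w = l + 2 w$)
$S = 2$ ($S = 0 + 2 = 2$)
$C{\left(Z,h \right)} = - 2 Z - 2 h \left(10 + Z\right)$ ($C{\left(Z,h \right)} = - 2 \left(Z + \left(Z + 2 \cdot 5\right) h\right) = - 2 \left(Z + \left(Z + 10\right) h\right) = - 2 \left(Z + \left(10 + Z\right) h\right) = - 2 \left(Z + h \left(10 + Z\right)\right) = - 2 Z - 2 h \left(10 + Z\right)$)
$\frac{1}{618756 + C{\left(563,- 3 \left(-4 + S\right) \right)}} = \frac{1}{618756 - \left(1126 + 2 \left(- 3 \left(-4 + 2\right)\right) \left(10 + 563\right)\right)} = \frac{1}{618756 - \left(1126 + 2 \left(\left(-3\right) \left(-2\right)\right) 573\right)} = \frac{1}{618756 - \left(1126 + 12 \cdot 573\right)} = \frac{1}{618756 - 8002} = \frac{1}{610754}$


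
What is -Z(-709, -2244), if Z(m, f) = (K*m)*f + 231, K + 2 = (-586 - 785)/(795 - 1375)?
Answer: -83958534/145 ≈ -5.7902e+5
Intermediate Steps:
K = 211/580 (K = -2 + (-586 - 785)/(795 - 1375) = -2 - 1371/(-580) = -2 - 1371*(-1/580) = -2 + 1371/580 = 211/580 ≈ 0.36379)
Z(m, f) = 231 + 211*f*m/580 (Z(m, f) = (211*m/580)*f + 231 = 211*f*m/580 + 231 = 231 + 211*f*m/580)
-Z(-709, -2244) = -(231 + (211/580)*(-2244)*(-709)) = -(231 + 83925039/145) = -1*83958534/145 = -83958534/145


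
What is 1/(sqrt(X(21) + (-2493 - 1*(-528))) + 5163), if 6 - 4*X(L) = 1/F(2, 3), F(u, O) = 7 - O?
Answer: 82608/426536521 - 4*I*sqrt(31417)/426536521 ≈ 0.00019367 - 1.6622e-6*I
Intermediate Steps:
X(L) = 23/16 (X(L) = 3/2 - 1/(4*(7 - 1*3)) = 3/2 - 1/(4*(7 - 3)) = 3/2 - 1/4/4 = 3/2 - 1/4*1/4 = 3/2 - 1/16 = 23/16)
1/(sqrt(X(21) + (-2493 - 1*(-528))) + 5163) = 1/(sqrt(23/16 + (-2493 - 1*(-528))) + 5163) = 1/(sqrt(23/16 + (-2493 + 528)) + 5163) = 1/(sqrt(23/16 - 1965) + 5163) = 1/(sqrt(-31417/16) + 5163) = 1/(I*sqrt(31417)/4 + 5163) = 1/(5163 + I*sqrt(31417)/4)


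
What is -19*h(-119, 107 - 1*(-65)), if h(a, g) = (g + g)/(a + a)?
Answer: 3268/119 ≈ 27.462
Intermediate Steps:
h(a, g) = g/a (h(a, g) = (2*g)/((2*a)) = (2*g)*(1/(2*a)) = g/a)
-19*h(-119, 107 - 1*(-65)) = -19*(107 - 1*(-65))/(-119) = -19*(107 + 65)*(-1)/119 = -3268*(-1)/119 = -19*(-172/119) = 3268/119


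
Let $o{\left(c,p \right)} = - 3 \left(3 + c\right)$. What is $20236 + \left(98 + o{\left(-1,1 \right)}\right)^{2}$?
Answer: $28700$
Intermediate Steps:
$o{\left(c,p \right)} = -9 - 3 c$
$20236 + \left(98 + o{\left(-1,1 \right)}\right)^{2} = 20236 + \left(98 - 6\right)^{2} = 20236 + 92^{2} = 20236 + 8464 = 28700$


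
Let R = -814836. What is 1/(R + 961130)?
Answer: 1/146294 ≈ 6.8356e-6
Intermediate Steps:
1/(R + 961130) = 1/(-814836 + 961130) = 1/146294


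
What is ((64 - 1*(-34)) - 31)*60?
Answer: 4020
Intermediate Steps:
((64 - 1*(-34)) - 31)*60 = ((64 + 34) - 31)*60 = (98 - 31)*60 = 67*60 = 4020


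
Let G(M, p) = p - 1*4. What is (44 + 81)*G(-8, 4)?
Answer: 0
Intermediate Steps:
G(M, p) = -4 + p (G(M, p) = p - 4 = -4 + p)
(44 + 81)*G(-8, 4) = (44 + 81)*(-4 + 4) = 125*0 = 0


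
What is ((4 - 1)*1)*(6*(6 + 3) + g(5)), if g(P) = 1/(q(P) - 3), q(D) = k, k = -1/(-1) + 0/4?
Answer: 321/2 ≈ 160.50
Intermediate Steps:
k = 1 (k = -1*(-1) + 0*(1/4) = 1 + 0 = 1)
q(D) = 1
g(P) = -1/2 (g(P) = 1/(1 - 3) = 1/(-2) = -1/2)
((4 - 1)*1)*(6*(6 + 3) + g(5)) = ((4 - 1)*1)*(6*(6 + 3) - 1/2) = (3*1)*(6*9 - 1/2) = 3*(54 - 1/2) = 3*(107/2) = 321/2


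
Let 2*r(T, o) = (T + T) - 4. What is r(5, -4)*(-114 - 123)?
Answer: -711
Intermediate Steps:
r(T, o) = -2 + T (r(T, o) = ((T + T) - 4)/2 = (2*T - 4)/2 = (-4 + 2*T)/2 = -2 + T)
r(5, -4)*(-114 - 123) = (-2 + 5)*(-114 - 123) = 3*(-237) = -711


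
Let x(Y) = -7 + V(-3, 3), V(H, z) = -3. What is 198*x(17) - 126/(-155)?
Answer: -306774/155 ≈ -1979.2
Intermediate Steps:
x(Y) = -10 (x(Y) = -7 - 3 = -10)
198*x(17) - 126/(-155) = 198*(-10) - 126/(-155) = -1980 - 126*(-1/155) = -1980 + 126/155 = -306774/155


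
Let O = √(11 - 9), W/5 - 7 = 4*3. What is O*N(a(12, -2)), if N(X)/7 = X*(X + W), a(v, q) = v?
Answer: 8988*√2 ≈ 12711.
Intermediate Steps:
W = 95 (W = 35 + 5*(4*3) = 35 + 5*12 = 35 + 60 = 95)
N(X) = 7*X*(95 + X) (N(X) = 7*(X*(X + 95)) = 7*(X*(95 + X)) = 7*X*(95 + X))
O = √2 ≈ 1.4142
O*N(a(12, -2)) = √2*(7*12*(95 + 12)) = √2*(7*12*107) = √2*8988 = 8988*√2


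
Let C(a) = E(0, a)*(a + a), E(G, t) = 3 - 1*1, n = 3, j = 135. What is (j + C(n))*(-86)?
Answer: -12642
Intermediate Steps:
E(G, t) = 2 (E(G, t) = 3 - 1 = 2)
C(a) = 4*a (C(a) = 2*(a + a) = 2*(2*a) = 4*a)
(j + C(n))*(-86) = (135 + 4*3)*(-86) = (135 + 12)*(-86) = 147*(-86) = -12642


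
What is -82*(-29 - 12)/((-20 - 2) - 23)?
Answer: -3362/45 ≈ -74.711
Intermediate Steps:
-82*(-29 - 12)/((-20 - 2) - 23) = -(-3362)/(-22 - 23) = -(-3362)/(-45) = -(-3362)*(-1)/45 = -82*41/45 = -3362/45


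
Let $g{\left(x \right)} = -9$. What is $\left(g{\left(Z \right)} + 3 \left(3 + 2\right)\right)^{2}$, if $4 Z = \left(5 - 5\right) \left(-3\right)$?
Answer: $36$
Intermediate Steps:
$Z = 0$ ($Z = \frac{\left(5 - 5\right) \left(-3\right)}{4} = \frac{0 \left(-3\right)}{4} = \frac{1}{4} \cdot 0 = 0$)
$\left(g{\left(Z \right)} + 3 \left(3 + 2\right)\right)^{2} = \left(-9 + 3 \left(3 + 2\right)\right)^{2} = \left(-9 + 3 \cdot 5\right)^{2} = \left(-9 + 15\right)^{2} = 6^{2} = 36$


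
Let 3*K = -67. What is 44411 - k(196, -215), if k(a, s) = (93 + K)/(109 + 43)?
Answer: 5062801/114 ≈ 44411.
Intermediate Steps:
K = -67/3 (K = (⅓)*(-67) = -67/3 ≈ -22.333)
k(a, s) = 53/114 (k(a, s) = (93 - 67/3)/(109 + 43) = (212/3)/152 = (212/3)*(1/152) = 53/114)
44411 - k(196, -215) = 44411 - 1*53/114 = 44411 - 53/114 = 5062801/114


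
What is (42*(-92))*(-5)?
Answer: 19320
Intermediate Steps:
(42*(-92))*(-5) = -3864*(-5) = 19320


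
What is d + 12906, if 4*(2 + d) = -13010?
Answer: 19303/2 ≈ 9651.5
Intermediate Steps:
d = -6509/2 (d = -2 + (¼)*(-13010) = -2 - 6505/2 = -6509/2 ≈ -3254.5)
d + 12906 = -6509/2 + 12906 = 19303/2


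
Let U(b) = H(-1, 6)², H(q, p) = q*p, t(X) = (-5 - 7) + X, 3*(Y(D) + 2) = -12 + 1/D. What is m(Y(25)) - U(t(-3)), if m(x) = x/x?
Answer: -35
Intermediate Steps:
Y(D) = -6 + 1/(3*D) (Y(D) = -2 + (-12 + 1/D)/3 = -2 + (-4 + 1/(3*D)) = -6 + 1/(3*D))
t(X) = -12 + X
H(q, p) = p*q
m(x) = 1
U(b) = 36 (U(b) = (6*(-1))² = (-6)² = 36)
m(Y(25)) - U(t(-3)) = 1 - 1*36 = 1 - 36 = -35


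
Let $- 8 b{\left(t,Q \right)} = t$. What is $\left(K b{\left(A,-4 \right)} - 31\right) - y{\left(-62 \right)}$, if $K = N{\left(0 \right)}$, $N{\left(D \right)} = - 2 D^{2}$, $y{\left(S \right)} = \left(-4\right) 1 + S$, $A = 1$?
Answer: $35$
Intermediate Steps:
$y{\left(S \right)} = -4 + S$
$b{\left(t,Q \right)} = - \frac{t}{8}$
$K = 0$ ($K = - 2 \cdot 0^{2} = \left(-2\right) 0 = 0$)
$\left(K b{\left(A,-4 \right)} - 31\right) - y{\left(-62 \right)} = \left(0 \left(\left(- \frac{1}{8}\right) 1\right) - 31\right) - \left(-4 - 62\right) = \left(0 \left(- \frac{1}{8}\right) - 31\right) - -66 = \left(0 - 31\right) + 66 = -31 + 66 = 35$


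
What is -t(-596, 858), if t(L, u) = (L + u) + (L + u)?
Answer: -524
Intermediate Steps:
t(L, u) = 2*L + 2*u
-t(-596, 858) = -(2*(-596) + 2*858) = -(-1192 + 1716) = -1*524 = -524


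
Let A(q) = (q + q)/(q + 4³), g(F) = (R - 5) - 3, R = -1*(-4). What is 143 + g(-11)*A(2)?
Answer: 4711/33 ≈ 142.76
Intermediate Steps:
R = 4
g(F) = -4 (g(F) = (4 - 5) - 3 = -1 - 3 = -4)
A(q) = 2*q/(64 + q) (A(q) = (2*q)/(q + 64) = (2*q)/(64 + q) = 2*q/(64 + q))
143 + g(-11)*A(2) = 143 - 8*2/(64 + 2) = 143 - 8*2/66 = 143 - 4*2/33 = 143 - 8/33 = 4711/33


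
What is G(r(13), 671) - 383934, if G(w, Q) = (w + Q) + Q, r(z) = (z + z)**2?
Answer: -381916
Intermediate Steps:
r(z) = 4*z**2 (r(z) = (2*z)**2 = 4*z**2)
G(w, Q) = w + 2*Q (G(w, Q) = (Q + w) + Q = w + 2*Q)
G(r(13), 671) - 383934 = (4*13**2 + 2*671) - 383934 = (4*169 + 1342) - 383934 = (676 + 1342) - 383934 = 2018 - 383934 = -381916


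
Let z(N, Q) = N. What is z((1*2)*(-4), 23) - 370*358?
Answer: -132468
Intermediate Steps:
z((1*2)*(-4), 23) - 370*358 = (1*2)*(-4) - 370*358 = 2*(-4) - 132460 = -8 - 132460 = -132468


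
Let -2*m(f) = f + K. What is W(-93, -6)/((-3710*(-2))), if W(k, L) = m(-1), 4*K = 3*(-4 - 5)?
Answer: 31/59360 ≈ 0.00052224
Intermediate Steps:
K = -27/4 (K = (3*(-4 - 5))/4 = (3*(-9))/4 = (1/4)*(-27) = -27/4 ≈ -6.7500)
m(f) = 27/8 - f/2 (m(f) = -(f - 27/4)/2 = -(-27/4 + f)/2 = 27/8 - f/2)
W(k, L) = 31/8 (W(k, L) = 27/8 - 1/2*(-1) = 27/8 + 1/2 = 31/8)
W(-93, -6)/((-3710*(-2))) = 31/(8*((-3710*(-2)))) = (31/8)/7420 = (31/8)*(1/7420) = 31/59360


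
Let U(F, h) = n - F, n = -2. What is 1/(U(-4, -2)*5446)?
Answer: 1/10892 ≈ 9.1810e-5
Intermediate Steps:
U(F, h) = -2 - F
1/(U(-4, -2)*5446) = 1/((-2 - 1*(-4))*5446) = 1/((-2 + 4)*5446) = 1/(2*5446) = 1/10892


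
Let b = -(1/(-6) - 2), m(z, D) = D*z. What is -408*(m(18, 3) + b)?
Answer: -22916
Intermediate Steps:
b = 13/6 (b = -(-1/6 - 2) = -1*(-13/6) = 13/6 ≈ 2.1667)
-408*(m(18, 3) + b) = -408*(3*18 + 13/6) = -408*(54 + 13/6) = -408*337/6 = -22916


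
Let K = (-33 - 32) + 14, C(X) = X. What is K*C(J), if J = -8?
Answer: 408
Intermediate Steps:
K = -51 (K = -65 + 14 = -51)
K*C(J) = -51*(-8) = 408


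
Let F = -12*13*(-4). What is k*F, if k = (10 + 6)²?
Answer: 159744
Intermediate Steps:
F = 624 (F = -156*(-4) = 624)
k = 256 (k = 16² = 256)
k*F = 256*624 = 159744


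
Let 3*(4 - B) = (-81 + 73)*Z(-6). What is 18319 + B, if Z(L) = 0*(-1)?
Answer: 18323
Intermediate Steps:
Z(L) = 0
B = 4 (B = 4 - (-81 + 73)*0/3 = 4 - (-8)*0/3 = 4 - ⅓*0 = 4 + 0 = 4)
18319 + B = 18319 + 4 = 18323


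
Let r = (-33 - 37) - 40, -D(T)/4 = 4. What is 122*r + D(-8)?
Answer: -13436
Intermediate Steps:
D(T) = -16 (D(T) = -4*4 = -16)
r = -110 (r = -70 - 40 = -110)
122*r + D(-8) = 122*(-110) - 16 = -13420 - 16 = -13436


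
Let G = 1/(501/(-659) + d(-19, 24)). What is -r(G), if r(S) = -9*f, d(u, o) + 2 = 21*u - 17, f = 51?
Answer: 459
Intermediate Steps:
d(u, o) = -19 + 21*u (d(u, o) = -2 + (21*u - 17) = -2 + (-17 + 21*u) = -19 + 21*u)
G = -659/275963 (G = 1/(501/(-659) + (-19 + 21*(-19))) = 1/(501*(-1/659) + (-19 - 399)) = 1/(-501/659 - 418) = 1/(-275963/659) = -659/275963 ≈ -0.0023880)
r(S) = -459 (r(S) = -9*51 = -459)
-r(G) = -1*(-459) = 459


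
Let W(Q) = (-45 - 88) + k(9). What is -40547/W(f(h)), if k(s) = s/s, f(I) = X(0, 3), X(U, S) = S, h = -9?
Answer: 40547/132 ≈ 307.17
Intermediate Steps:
f(I) = 3
k(s) = 1
W(Q) = -132 (W(Q) = (-45 - 88) + 1 = -133 + 1 = -132)
-40547/W(f(h)) = -40547/(-132) = -40547*(-1/132) = 40547/132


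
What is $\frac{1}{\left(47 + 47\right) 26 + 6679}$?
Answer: $\frac{1}{9123} \approx 0.00010961$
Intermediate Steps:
$\frac{1}{\left(47 + 47\right) 26 + 6679} = \frac{1}{94 \cdot 26 + 6679} = \frac{1}{2444 + 6679} = \frac{1}{9123}$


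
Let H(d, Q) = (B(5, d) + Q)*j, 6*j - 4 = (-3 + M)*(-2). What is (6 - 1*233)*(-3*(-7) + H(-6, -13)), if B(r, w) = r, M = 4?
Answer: -12485/3 ≈ -4161.7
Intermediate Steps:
j = 1/3 (j = 2/3 + ((-3 + 4)*(-2))/6 = 2/3 + (1*(-2))/6 = 2/3 + (1/6)*(-2) = 2/3 - 1/3 = 1/3 ≈ 0.33333)
H(d, Q) = 5/3 + Q/3 (H(d, Q) = (5 + Q)*(1/3) = 5/3 + Q/3)
(6 - 1*233)*(-3*(-7) + H(-6, -13)) = (6 - 1*233)*(-3*(-7) + (5/3 + (1/3)*(-13))) = (6 - 233)*(21 + (5/3 - 13/3)) = -227*(21 - 8/3) = -227*55/3 = -12485/3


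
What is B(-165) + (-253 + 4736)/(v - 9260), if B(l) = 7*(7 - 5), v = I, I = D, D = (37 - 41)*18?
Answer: 126165/9332 ≈ 13.520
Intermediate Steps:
D = -72 (D = -4*18 = -72)
I = -72
v = -72
B(l) = 14 (B(l) = 7*2 = 14)
B(-165) + (-253 + 4736)/(v - 9260) = 14 + (-253 + 4736)/(-72 - 9260) = 14 + 4483/(-9332) = 14 + 4483*(-1/9332) = 14 - 4483/9332 = 126165/9332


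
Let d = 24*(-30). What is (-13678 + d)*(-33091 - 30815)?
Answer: 920118588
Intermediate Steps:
d = -720
(-13678 + d)*(-33091 - 30815) = (-13678 - 720)*(-33091 - 30815) = -14398*(-63906) = 920118588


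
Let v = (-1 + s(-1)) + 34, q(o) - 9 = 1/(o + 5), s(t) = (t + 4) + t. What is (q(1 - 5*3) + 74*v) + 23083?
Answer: 231137/9 ≈ 25682.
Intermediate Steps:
s(t) = 4 + 2*t (s(t) = (4 + t) + t = 4 + 2*t)
q(o) = 9 + 1/(5 + o) (q(o) = 9 + 1/(o + 5) = 9 + 1/(5 + o))
v = 35 (v = (-1 + (4 + 2*(-1))) + 34 = (-1 + (4 - 2)) + 34 = (-1 + 2) + 34 = 1 + 34 = 35)
(q(1 - 5*3) + 74*v) + 23083 = ((46 + 9*(1 - 5*3))/(5 + (1 - 5*3)) + 74*35) + 23083 = ((46 + 9*(1 - 15))/(5 + (1 - 15)) + 2590) + 23083 = ((46 + 9*(-14))/(5 - 14) + 2590) + 23083 = ((46 - 126)/(-9) + 2590) + 23083 = (-⅑*(-80) + 2590) + 23083 = (80/9 + 2590) + 23083 = 23390/9 + 23083 = 231137/9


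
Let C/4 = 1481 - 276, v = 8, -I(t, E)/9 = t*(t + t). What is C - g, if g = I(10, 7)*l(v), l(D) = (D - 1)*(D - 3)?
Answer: 67820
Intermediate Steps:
I(t, E) = -18*t² (I(t, E) = -9*t*(t + t) = -9*t*2*t = -18*t²)
l(D) = (-1 + D)*(-3 + D)
C = 4820 (C = 4*(1481 - 276) = 4*1205 = 4820)
g = -63000 (g = (-18*10²)*(3 + 8² - 4*8) = (-18*100)*(3 + 64 - 32) = -1800*35 = -63000)
C - g = 4820 - 1*(-63000) = 4820 + 63000 = 67820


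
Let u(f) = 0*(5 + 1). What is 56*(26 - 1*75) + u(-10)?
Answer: -2744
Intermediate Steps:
u(f) = 0 (u(f) = 0*6 = 0)
56*(26 - 1*75) + u(-10) = 56*(26 - 1*75) + 0 = 56*(26 - 75) + 0 = 56*(-49) + 0 = -2744 + 0 = -2744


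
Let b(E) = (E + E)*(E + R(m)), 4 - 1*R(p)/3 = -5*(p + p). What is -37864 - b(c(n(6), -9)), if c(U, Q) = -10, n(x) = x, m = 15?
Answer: -28824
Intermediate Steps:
R(p) = 12 + 30*p (R(p) = 12 - (-15)*(p + p) = 12 - (-15)*2*p = 12 - (-30)*p = 12 + 30*p)
b(E) = 2*E*(462 + E) (b(E) = (E + E)*(E + (12 + 30*15)) = (2*E)*(E + (12 + 450)) = (2*E)*(E + 462) = (2*E)*(462 + E) = 2*E*(462 + E))
-37864 - b(c(n(6), -9)) = -37864 - 2*(-10)*(462 - 10) = -37864 - 2*(-10)*452 = -37864 - 1*(-9040) = -37864 + 9040 = -28824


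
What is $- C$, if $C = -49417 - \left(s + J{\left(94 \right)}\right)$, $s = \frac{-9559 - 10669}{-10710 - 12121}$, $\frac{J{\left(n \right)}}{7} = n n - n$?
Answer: $\frac{2525379969}{22831} \approx 1.1061 \cdot 10^{5}$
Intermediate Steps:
$J{\left(n \right)} = - 7 n + 7 n^{2}$ ($J{\left(n \right)} = 7 \left(n n - n\right) = 7 \left(n^{2} - n\right) = - 7 n + 7 n^{2}$)
$s = \frac{20228}{22831}$ ($s = - \frac{20228}{-22831} = \left(-20228\right) \left(- \frac{1}{22831}\right) = \frac{20228}{22831} \approx 0.88599$)
$C = - \frac{2525379969}{22831}$ ($C = -49417 - \left(\frac{20228}{22831} + 7 \cdot 94 \left(-1 + 94\right)\right) = -49417 - \left(\frac{20228}{22831} + 7 \cdot 94 \cdot 93\right) = -49417 - \left(\frac{20228}{22831} + 61194\right) = -49417 - \frac{1397140442}{22831} = - \frac{2525379969}{22831} \approx -1.1061 \cdot 10^{5}$)
$- C = \left(-1\right) \left(- \frac{2525379969}{22831}\right) = \frac{2525379969}{22831}$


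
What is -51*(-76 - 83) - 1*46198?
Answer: -38089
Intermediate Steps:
-51*(-76 - 83) - 1*46198 = -51*(-159) - 46198 = 8109 - 46198 = -38089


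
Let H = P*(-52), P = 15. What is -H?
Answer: 780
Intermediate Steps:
H = -780 (H = 15*(-52) = -780)
-H = -1*(-780) = 780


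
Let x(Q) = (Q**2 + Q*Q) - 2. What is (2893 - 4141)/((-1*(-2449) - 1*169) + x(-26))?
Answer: -208/605 ≈ -0.34380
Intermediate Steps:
x(Q) = -2 + 2*Q**2 (x(Q) = (Q**2 + Q**2) - 2 = 2*Q**2 - 2 = -2 + 2*Q**2)
(2893 - 4141)/((-1*(-2449) - 1*169) + x(-26)) = (2893 - 4141)/((-1*(-2449) - 1*169) + (-2 + 2*(-26)**2)) = -1248/((2449 - 169) + (-2 + 2*676)) = -1248/(2280 + (-2 + 1352)) = -1248/(2280 + 1350) = -1248/3630 = -1248*1/3630 = -208/605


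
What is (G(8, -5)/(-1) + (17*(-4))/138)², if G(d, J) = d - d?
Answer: 1156/4761 ≈ 0.24281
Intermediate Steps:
G(d, J) = 0
(G(8, -5)/(-1) + (17*(-4))/138)² = (0/(-1) + (17*(-4))/138)² = (0*(-1) - 68*1/138)² = (0 - 34/69)² = (-34/69)² = 1156/4761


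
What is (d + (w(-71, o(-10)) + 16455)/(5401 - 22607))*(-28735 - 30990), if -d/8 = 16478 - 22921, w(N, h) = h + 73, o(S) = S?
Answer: -26483544567425/8603 ≈ -3.0784e+9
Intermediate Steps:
w(N, h) = 73 + h
d = 51544 (d = -8*(16478 - 22921) = -8*(-6443) = 51544)
(d + (w(-71, o(-10)) + 16455)/(5401 - 22607))*(-28735 - 30990) = (51544 + ((73 - 10) + 16455)/(5401 - 22607))*(-28735 - 30990) = (51544 + (63 + 16455)/(-17206))*(-59725) = (51544 + 16518*(-1/17206))*(-59725) = (51544 - 8259/8603)*(-59725) = (443424773/8603)*(-59725) = -26483544567425/8603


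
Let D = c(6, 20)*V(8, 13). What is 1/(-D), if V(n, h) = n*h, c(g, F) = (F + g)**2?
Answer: -1/70304 ≈ -1.4224e-5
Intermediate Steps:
V(n, h) = h*n
D = 70304 (D = (20 + 6)**2*(13*8) = 26**2*104 = 676*104 = 70304)
1/(-D) = 1/(-1*70304) = 1/(-70304) = -1/70304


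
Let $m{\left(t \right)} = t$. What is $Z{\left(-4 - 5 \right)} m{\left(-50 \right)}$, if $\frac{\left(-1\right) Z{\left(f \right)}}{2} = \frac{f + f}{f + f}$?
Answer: $100$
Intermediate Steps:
$Z{\left(f \right)} = -2$ ($Z{\left(f \right)} = - 2 \frac{f + f}{f + f} = - 2 \frac{2 f}{2 f} = - 2 \cdot 2 f \frac{1}{2 f} = \left(-2\right) 1 = -2$)
$Z{\left(-4 - 5 \right)} m{\left(-50 \right)} = \left(-2\right) \left(-50\right) = 100$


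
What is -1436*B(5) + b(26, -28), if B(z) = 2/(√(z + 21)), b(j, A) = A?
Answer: -28 - 1436*√26/13 ≈ -591.25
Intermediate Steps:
B(z) = 2/√(21 + z) (B(z) = 2/(√(21 + z)) = 2/√(21 + z))
-1436*B(5) + b(26, -28) = -2872/√(21 + 5) - 28 = -2872/√26 - 28 = -2872*√26/26 - 28 = -1436*√26/13 - 28 = -28 - 1436*√26/13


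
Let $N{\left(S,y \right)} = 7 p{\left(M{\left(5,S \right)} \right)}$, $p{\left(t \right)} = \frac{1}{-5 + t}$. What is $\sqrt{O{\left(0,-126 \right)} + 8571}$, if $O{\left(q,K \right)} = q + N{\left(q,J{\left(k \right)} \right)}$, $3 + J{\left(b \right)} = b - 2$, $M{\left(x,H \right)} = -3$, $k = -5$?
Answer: $\frac{\sqrt{137122}}{4} \approx 92.575$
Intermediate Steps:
$J{\left(b \right)} = -5 + b$ ($J{\left(b \right)} = -3 + \left(b - 2\right) = -3 + \left(-2 + b\right) = -5 + b$)
$N{\left(S,y \right)} = - \frac{7}{8}$ ($N{\left(S,y \right)} = \frac{7}{-5 - 3} = \frac{7}{-8} = 7 \left(- \frac{1}{8}\right) = - \frac{7}{8}$)
$O{\left(q,K \right)} = - \frac{7}{8} + q$ ($O{\left(q,K \right)} = q - \frac{7}{8} = - \frac{7}{8} + q$)
$\sqrt{O{\left(0,-126 \right)} + 8571} = \sqrt{\left(- \frac{7}{8} + 0\right) + 8571} = \sqrt{- \frac{7}{8} + 8571} = \sqrt{\frac{68561}{8}} = \frac{\sqrt{137122}}{4}$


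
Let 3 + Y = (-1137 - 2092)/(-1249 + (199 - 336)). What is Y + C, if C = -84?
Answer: -117353/1386 ≈ -84.670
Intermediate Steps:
Y = -929/1386 (Y = -3 + (-1137 - 2092)/(-1249 + (199 - 336)) = -3 - 3229/(-1249 - 137) = -3 - 3229/(-1386) = -3 - 3229*(-1/1386) = -3 + 3229/1386 = -929/1386 ≈ -0.67027)
Y + C = -929/1386 - 84 = -117353/1386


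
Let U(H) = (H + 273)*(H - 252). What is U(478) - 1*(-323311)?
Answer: 493037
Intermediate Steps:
U(H) = (-252 + H)*(273 + H) (U(H) = (273 + H)*(-252 + H) = (-252 + H)*(273 + H))
U(478) - 1*(-323311) = (-68796 + 478**2 + 21*478) - 1*(-323311) = (-68796 + 228484 + 10038) + 323311 = 169726 + 323311 = 493037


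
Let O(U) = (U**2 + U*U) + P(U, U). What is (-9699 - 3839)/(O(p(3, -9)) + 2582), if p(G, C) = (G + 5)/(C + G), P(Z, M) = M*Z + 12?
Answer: -2901/557 ≈ -5.2083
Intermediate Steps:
P(Z, M) = 12 + M*Z
p(G, C) = (5 + G)/(C + G)
O(U) = 12 + 3*U**2 (O(U) = (U**2 + U*U) + (12 + U*U) = (U**2 + U**2) + (12 + U**2) = 2*U**2 + (12 + U**2) = 12 + 3*U**2)
(-9699 - 3839)/(O(p(3, -9)) + 2582) = (-9699 - 3839)/((12 + 3*((5 + 3)/(-9 + 3))**2) + 2582) = -13538/((12 + 3*(8/(-6))**2) + 2582) = -13538/((12 + 3*(-1/6*8)**2) + 2582) = -13538/((12 + 3*(-4/3)**2) + 2582) = -13538/((12 + 3*(16/9)) + 2582) = -13538/((12 + 16/3) + 2582) = -13538/(52/3 + 2582) = -13538/7798/3 = -13538*3/7798 = -2901/557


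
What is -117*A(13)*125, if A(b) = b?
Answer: -190125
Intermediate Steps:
-117*A(13)*125 = -117*13*125 = -1521*125 = -190125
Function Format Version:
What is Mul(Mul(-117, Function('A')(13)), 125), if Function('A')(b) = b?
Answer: -190125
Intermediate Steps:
Mul(Mul(-117, Function('A')(13)), 125) = Mul(Mul(-117, 13), 125) = Mul(-1521, 125) = -190125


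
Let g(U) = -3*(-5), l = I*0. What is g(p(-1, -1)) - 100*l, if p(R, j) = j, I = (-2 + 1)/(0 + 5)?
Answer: 15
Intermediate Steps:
I = -⅕ (I = -1/5 = -1*⅕ = -⅕ ≈ -0.20000)
l = 0 (l = -⅕*0 = 0)
g(U) = 15
g(p(-1, -1)) - 100*l = 15 - 100*0 = 15 + 0 = 15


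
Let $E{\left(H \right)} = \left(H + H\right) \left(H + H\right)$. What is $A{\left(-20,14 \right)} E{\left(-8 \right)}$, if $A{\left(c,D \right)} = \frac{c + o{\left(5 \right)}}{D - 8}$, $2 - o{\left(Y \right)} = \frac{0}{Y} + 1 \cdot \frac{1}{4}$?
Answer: $- \frac{2336}{3} \approx -778.67$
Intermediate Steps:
$E{\left(H \right)} = 4 H^{2}$ ($E{\left(H \right)} = 2 H 2 H = 4 H^{2}$)
$o{\left(Y \right)} = \frac{7}{4}$ ($o{\left(Y \right)} = 2 - \left(\frac{0}{Y} + 1 \cdot \frac{1}{4}\right) = 2 - \left(0 + 1 \cdot \frac{1}{4}\right) = 2 - \left(0 + \frac{1}{4}\right) = 2 - \frac{1}{4} = \frac{7}{4}$)
$A{\left(c,D \right)} = \frac{\frac{7}{4} + c}{-8 + D}$ ($A{\left(c,D \right)} = \frac{c + \frac{7}{4}}{D - 8} = \frac{\frac{7}{4} + c}{-8 + D}$)
$A{\left(-20,14 \right)} E{\left(-8 \right)} = \frac{\frac{7}{4} - 20}{-8 + 14} \cdot 4 \left(-8\right)^{2} = \frac{1}{6} \left(- \frac{73}{4}\right) 4 \cdot 64 = \frac{1}{6} \left(- \frac{73}{4}\right) 256 = \left(- \frac{73}{24}\right) 256 = - \frac{2336}{3}$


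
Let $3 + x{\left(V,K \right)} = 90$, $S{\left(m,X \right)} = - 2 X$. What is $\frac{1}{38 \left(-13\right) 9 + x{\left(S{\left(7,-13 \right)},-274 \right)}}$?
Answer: $- \frac{1}{4359} \approx -0.00022941$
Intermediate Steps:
$x{\left(V,K \right)} = 87$ ($x{\left(V,K \right)} = -3 + 90 = 87$)
$\frac{1}{38 \left(-13\right) 9 + x{\left(S{\left(7,-13 \right)},-274 \right)}} = \frac{1}{38 \left(-13\right) 9 + 87} = \frac{1}{\left(-494\right) 9 + 87} = \frac{1}{-4446 + 87} = \frac{1}{-4359} = - \frac{1}{4359}$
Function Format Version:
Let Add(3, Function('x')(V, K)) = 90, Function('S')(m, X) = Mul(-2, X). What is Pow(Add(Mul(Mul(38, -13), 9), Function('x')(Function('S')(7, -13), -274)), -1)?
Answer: Rational(-1, 4359) ≈ -0.00022941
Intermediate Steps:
Function('x')(V, K) = 87 (Function('x')(V, K) = Add(-3, 90) = 87)
Pow(Add(Mul(Mul(38, -13), 9), Function('x')(Function('S')(7, -13), -274)), -1) = Pow(Add(Mul(Mul(38, -13), 9), 87), -1) = Pow(Add(Mul(-494, 9), 87), -1) = Pow(Add(-4446, 87), -1) = Pow(-4359, -1) = Rational(-1, 4359)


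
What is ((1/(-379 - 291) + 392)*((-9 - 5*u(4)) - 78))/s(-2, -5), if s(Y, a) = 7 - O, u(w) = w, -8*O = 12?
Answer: -28102373/5695 ≈ -4934.6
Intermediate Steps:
O = -3/2 (O = -⅛*12 = -3/2 ≈ -1.5000)
s(Y, a) = 17/2 (s(Y, a) = 7 - 1*(-3/2) = 7 + 3/2 = 17/2)
((1/(-379 - 291) + 392)*((-9 - 5*u(4)) - 78))/s(-2, -5) = ((1/(-379 - 291) + 392)*((-9 - 5*4) - 78))/(17/2) = ((1/(-670) + 392)*((-9 - 20) - 78))*(2/17) = ((-1/670 + 392)*(-29 - 78))*(2/17) = ((262639/670)*(-107))*(2/17) = -28102373/670*2/17 = -28102373/5695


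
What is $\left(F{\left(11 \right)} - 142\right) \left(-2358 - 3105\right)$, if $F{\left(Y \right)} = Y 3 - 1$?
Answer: $600930$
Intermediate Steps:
$F{\left(Y \right)} = -1 + 3 Y$ ($F{\left(Y \right)} = 3 Y - 1 = -1 + 3 Y$)
$\left(F{\left(11 \right)} - 142\right) \left(-2358 - 3105\right) = \left(\left(-1 + 3 \cdot 11\right) - 142\right) \left(-2358 - 3105\right) = \left(\left(-1 + 33\right) - 142\right) \left(-5463\right) = \left(32 - 142\right) \left(-5463\right) = \left(-110\right) \left(-5463\right) = 600930$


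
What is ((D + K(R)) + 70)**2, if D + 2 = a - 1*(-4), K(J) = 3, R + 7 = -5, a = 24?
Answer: 9801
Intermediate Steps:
R = -12 (R = -7 - 5 = -12)
D = 26 (D = -2 + (24 - 1*(-4)) = -2 + (24 + 4) = -2 + 28 = 26)
((D + K(R)) + 70)**2 = ((26 + 3) + 70)**2 = (29 + 70)**2 = 99**2 = 9801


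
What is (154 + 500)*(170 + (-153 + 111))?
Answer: 83712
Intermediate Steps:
(154 + 500)*(170 + (-153 + 111)) = 654*(170 - 42) = 654*128 = 83712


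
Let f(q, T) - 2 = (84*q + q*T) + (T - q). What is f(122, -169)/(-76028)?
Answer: 10659/76028 ≈ 0.14020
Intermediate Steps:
f(q, T) = 2 + T + 83*q + T*q (f(q, T) = 2 + ((84*q + q*T) + (T - q)) = 2 + ((84*q + T*q) + (T - q)) = 2 + (T + 83*q + T*q) = 2 + T + 83*q + T*q)
f(122, -169)/(-76028) = (2 - 169 + 83*122 - 169*122)/(-76028) = (2 - 169 + 10126 - 20618)*(-1/76028) = -10659*(-1/76028) = 10659/76028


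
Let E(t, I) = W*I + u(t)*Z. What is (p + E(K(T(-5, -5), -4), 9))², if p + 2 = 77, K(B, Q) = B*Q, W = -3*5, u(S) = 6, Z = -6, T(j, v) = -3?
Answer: 9216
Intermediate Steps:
W = -15
E(t, I) = -36 - 15*I (E(t, I) = -15*I + 6*(-6) = -15*I - 36 = -36 - 15*I)
p = 75 (p = -2 + 77 = 75)
(p + E(K(T(-5, -5), -4), 9))² = (75 + (-36 - 15*9))² = (75 + (-36 - 135))² = (75 - 171)² = (-96)² = 9216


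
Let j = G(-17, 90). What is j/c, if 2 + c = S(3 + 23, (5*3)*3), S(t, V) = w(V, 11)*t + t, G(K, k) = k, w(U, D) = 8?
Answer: 45/116 ≈ 0.38793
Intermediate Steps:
S(t, V) = 9*t (S(t, V) = 8*t + t = 9*t)
j = 90
c = 232 (c = -2 + 9*(3 + 23) = -2 + 9*26 = -2 + 234 = 232)
j/c = 90/232 = 90*(1/232) = 45/116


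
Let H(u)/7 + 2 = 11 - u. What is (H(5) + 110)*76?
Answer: 10488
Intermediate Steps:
H(u) = 63 - 7*u (H(u) = -14 + 7*(11 - u) = -14 + (77 - 7*u) = 63 - 7*u)
(H(5) + 110)*76 = ((63 - 7*5) + 110)*76 = ((63 - 35) + 110)*76 = (28 + 110)*76 = 138*76 = 10488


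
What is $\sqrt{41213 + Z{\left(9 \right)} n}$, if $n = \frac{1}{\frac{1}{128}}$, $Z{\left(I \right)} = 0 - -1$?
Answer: $\sqrt{41341} \approx 203.32$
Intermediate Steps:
$Z{\left(I \right)} = 1$ ($Z{\left(I \right)} = 0 + 1 = 1$)
$n = 128$ ($n = \frac{1}{\frac{1}{128}} = 128$)
$\sqrt{41213 + Z{\left(9 \right)} n} = \sqrt{41213 + 1 \cdot 128} = \sqrt{41213 + 128} = \sqrt{41341}$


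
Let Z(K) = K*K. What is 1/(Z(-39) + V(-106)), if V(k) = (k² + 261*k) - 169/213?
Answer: -213/3175786 ≈ -6.7070e-5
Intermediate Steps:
Z(K) = K²
V(k) = -169/213 + k² + 261*k (V(k) = (k² + 261*k) - 169*1/213 = (k² + 261*k) - 169/213 = -169/213 + k² + 261*k)
1/(Z(-39) + V(-106)) = 1/((-39)² + (-169/213 + (-106)² + 261*(-106))) = 1/(1521 + (-169/213 + 11236 - 27666)) = 1/(1521 - 3499759/213) = 1/(-3175786/213) = -213/3175786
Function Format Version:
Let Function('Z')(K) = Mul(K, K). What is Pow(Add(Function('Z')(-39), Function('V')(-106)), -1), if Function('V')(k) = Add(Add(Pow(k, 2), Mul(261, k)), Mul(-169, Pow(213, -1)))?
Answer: Rational(-213, 3175786) ≈ -6.7070e-5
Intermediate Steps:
Function('Z')(K) = Pow(K, 2)
Function('V')(k) = Add(Rational(-169, 213), Pow(k, 2), Mul(261, k)) (Function('V')(k) = Add(Add(Pow(k, 2), Mul(261, k)), Mul(-169, Rational(1, 213))) = Add(Add(Pow(k, 2), Mul(261, k)), Rational(-169, 213)) = Add(Rational(-169, 213), Pow(k, 2), Mul(261, k)))
Pow(Add(Function('Z')(-39), Function('V')(-106)), -1) = Pow(Add(Pow(-39, 2), Add(Rational(-169, 213), Pow(-106, 2), Mul(261, -106))), -1) = Pow(Add(1521, Add(Rational(-169, 213), 11236, -27666)), -1) = Pow(Add(1521, Rational(-3499759, 213)), -1) = Pow(Rational(-3175786, 213), -1) = Rational(-213, 3175786)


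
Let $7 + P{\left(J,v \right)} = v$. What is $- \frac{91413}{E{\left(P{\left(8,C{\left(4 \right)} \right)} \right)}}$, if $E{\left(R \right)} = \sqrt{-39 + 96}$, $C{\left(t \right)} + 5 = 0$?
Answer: $- \frac{30471 \sqrt{57}}{19} \approx -12108.0$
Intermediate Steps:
$C{\left(t \right)} = -5$ ($C{\left(t \right)} = -5 + 0 = -5$)
$P{\left(J,v \right)} = -7 + v$
$E{\left(R \right)} = \sqrt{57}$
$- \frac{91413}{E{\left(P{\left(8,C{\left(4 \right)} \right)} \right)}} = - \frac{91413}{\sqrt{57}} = - 91413 \frac{\sqrt{57}}{57} = - \frac{30471 \sqrt{57}}{19}$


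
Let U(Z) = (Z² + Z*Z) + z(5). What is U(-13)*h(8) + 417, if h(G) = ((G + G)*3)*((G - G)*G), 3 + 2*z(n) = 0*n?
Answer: 417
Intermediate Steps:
z(n) = -3/2 (z(n) = -3/2 + (0*n)/2 = -3/2 + (½)*0 = -3/2 + 0 = -3/2)
U(Z) = -3/2 + 2*Z² (U(Z) = (Z² + Z*Z) - 3/2 = (Z² + Z²) - 3/2 = 2*Z² - 3/2 = -3/2 + 2*Z²)
h(G) = 0 (h(G) = ((2*G)*3)*(0*G) = (6*G)*0 = 0)
U(-13)*h(8) + 417 = (-3/2 + 2*(-13)²)*0 + 417 = (-3/2 + 2*169)*0 + 417 = (-3/2 + 338)*0 + 417 = (673/2)*0 + 417 = 0 + 417 = 417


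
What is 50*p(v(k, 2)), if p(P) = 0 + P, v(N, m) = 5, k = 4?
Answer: 250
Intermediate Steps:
p(P) = P
50*p(v(k, 2)) = 50*5 = 250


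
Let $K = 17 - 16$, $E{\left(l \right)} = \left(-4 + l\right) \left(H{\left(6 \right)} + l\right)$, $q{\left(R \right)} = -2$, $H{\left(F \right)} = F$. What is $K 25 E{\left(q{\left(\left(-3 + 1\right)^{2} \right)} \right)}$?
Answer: $-600$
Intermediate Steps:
$E{\left(l \right)} = \left(-4 + l\right) \left(6 + l\right)$
$K = 1$ ($K = 17 - 16 = 1$)
$K 25 E{\left(q{\left(\left(-3 + 1\right)^{2} \right)} \right)} = 1 \cdot 25 \left(-24 + \left(-2\right)^{2} + 2 \left(-2\right)\right) = 25 \left(-24 + 4 - 4\right) = 25 \left(-24\right) = -600$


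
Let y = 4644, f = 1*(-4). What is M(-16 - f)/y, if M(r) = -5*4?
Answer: -5/1161 ≈ -0.0043066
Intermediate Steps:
f = -4
M(r) = -20
M(-16 - f)/y = -20/4644 = -20*1/4644 = -5/1161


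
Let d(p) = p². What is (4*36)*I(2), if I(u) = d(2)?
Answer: 576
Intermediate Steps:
I(u) = 4 (I(u) = 2² = 4)
(4*36)*I(2) = (4*36)*4 = 144*4 = 576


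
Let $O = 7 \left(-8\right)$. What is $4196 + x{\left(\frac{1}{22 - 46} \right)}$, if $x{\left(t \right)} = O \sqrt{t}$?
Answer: $4196 - \frac{14 i \sqrt{6}}{3} \approx 4196.0 - 11.431 i$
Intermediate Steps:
$O = -56$
$x{\left(t \right)} = - 56 \sqrt{t}$
$4196 + x{\left(\frac{1}{22 - 46} \right)} = 4196 - 56 \sqrt{\frac{1}{22 - 46}} = 4196 - 56 \sqrt{\frac{1}{-24}} = 4196 - 56 \sqrt{- \frac{1}{24}} = 4196 - 56 \frac{i \sqrt{6}}{12} = 4196 - \frac{14 i \sqrt{6}}{3}$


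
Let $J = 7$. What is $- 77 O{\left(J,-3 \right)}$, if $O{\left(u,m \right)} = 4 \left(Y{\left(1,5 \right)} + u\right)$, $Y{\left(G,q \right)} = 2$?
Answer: $-2772$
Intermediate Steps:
$O{\left(u,m \right)} = 8 + 4 u$ ($O{\left(u,m \right)} = 4 \left(2 + u\right) = 8 + 4 u$)
$- 77 O{\left(J,-3 \right)} = - 77 \left(8 + 4 \cdot 7\right) = - 77 \left(8 + 28\right) = \left(-77\right) 36 = -2772$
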